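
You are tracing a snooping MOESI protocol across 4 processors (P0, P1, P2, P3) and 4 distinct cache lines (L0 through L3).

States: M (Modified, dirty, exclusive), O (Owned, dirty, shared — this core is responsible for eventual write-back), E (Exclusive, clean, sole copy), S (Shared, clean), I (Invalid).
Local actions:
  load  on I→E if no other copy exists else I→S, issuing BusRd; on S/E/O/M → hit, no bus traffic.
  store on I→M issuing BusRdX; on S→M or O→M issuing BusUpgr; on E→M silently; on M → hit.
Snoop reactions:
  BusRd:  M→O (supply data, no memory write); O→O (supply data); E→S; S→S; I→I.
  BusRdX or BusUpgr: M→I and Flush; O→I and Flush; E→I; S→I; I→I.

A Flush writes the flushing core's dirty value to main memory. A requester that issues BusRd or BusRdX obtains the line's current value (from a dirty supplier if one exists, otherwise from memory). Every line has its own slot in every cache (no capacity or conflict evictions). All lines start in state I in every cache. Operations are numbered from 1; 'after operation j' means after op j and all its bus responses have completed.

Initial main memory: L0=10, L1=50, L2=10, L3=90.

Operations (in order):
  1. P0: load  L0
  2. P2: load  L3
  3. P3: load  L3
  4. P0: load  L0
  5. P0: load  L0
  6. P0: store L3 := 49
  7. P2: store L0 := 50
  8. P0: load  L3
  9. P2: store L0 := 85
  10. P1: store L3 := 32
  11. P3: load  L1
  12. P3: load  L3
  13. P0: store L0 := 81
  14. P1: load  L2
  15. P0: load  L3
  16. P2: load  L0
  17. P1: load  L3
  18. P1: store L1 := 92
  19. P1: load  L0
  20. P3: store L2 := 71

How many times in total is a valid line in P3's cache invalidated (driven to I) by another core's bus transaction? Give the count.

1. P0: load  L0  bus=[BusRd]  L0: P0=E P1=I P2=I P3=I  mem[L0]=10
2. P2: load  L3  bus=[BusRd]  L3: P0=I P1=I P2=E P3=I  mem[L3]=90
3. P3: load  L3  bus=[BusRd]  L3: P0=I P1=I P2=S P3=S  mem[L3]=90
4. P0: load  L0  bus=[-]  L0: P0=E P1=I P2=I P3=I  mem[L0]=10
5. P0: load  L0  bus=[-]  L0: P0=E P1=I P2=I P3=I  mem[L0]=10
6. P0: store L3 := 49  bus=[BusRdX]  L3: P0=M P1=I P2=I P3=I  mem[L3]=90
7. P2: store L0 := 50  bus=[BusRdX]  L0: P0=I P1=I P2=M P3=I  mem[L0]=10
8. P0: load  L3  bus=[-]  L3: P0=M P1=I P2=I P3=I  mem[L3]=90
9. P2: store L0 := 85  bus=[-]  L0: P0=I P1=I P2=M P3=I  mem[L0]=10
10. P1: store L3 := 32  bus=[BusRdX,Flush]  L3: P0=I P1=M P2=I P3=I  mem[L3]=49
11. P3: load  L1  bus=[BusRd]  L1: P0=I P1=I P2=I P3=E  mem[L1]=50
12. P3: load  L3  bus=[BusRd]  L3: P0=I P1=O P2=I P3=S  mem[L3]=49
13. P0: store L0 := 81  bus=[BusRdX,Flush]  L0: P0=M P1=I P2=I P3=I  mem[L0]=85
14. P1: load  L2  bus=[BusRd]  L2: P0=I P1=E P2=I P3=I  mem[L2]=10
15. P0: load  L3  bus=[BusRd]  L3: P0=S P1=O P2=I P3=S  mem[L3]=49
16. P2: load  L0  bus=[BusRd]  L0: P0=O P1=I P2=S P3=I  mem[L0]=85
17. P1: load  L3  bus=[-]  L3: P0=S P1=O P2=I P3=S  mem[L3]=49
18. P1: store L1 := 92  bus=[BusRdX]  L1: P0=I P1=M P2=I P3=I  mem[L1]=50
19. P1: load  L0  bus=[BusRd]  L0: P0=O P1=S P2=S P3=I  mem[L0]=85
20. P3: store L2 := 71  bus=[BusRdX]  L2: P0=I P1=I P2=I P3=M  mem[L2]=10

invalidations = 2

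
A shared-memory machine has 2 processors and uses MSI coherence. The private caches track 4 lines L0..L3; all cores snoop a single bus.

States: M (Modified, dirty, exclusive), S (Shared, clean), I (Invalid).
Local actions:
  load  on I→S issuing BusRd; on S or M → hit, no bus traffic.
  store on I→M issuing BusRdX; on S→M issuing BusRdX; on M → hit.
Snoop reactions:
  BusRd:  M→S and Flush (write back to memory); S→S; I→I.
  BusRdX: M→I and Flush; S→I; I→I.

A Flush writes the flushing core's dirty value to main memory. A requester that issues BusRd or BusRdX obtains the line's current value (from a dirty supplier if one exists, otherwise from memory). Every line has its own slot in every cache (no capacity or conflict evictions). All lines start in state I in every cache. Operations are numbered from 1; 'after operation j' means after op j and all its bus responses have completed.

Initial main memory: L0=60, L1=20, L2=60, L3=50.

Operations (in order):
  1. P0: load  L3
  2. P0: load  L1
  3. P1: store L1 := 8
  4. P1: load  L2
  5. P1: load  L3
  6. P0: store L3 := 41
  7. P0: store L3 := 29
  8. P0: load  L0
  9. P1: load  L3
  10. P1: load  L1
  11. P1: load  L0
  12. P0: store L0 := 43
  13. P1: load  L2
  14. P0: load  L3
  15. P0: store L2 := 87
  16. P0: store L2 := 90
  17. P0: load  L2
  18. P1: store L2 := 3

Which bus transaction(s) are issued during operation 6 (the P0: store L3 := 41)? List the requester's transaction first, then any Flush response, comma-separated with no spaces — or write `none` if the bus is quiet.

1. P0: load  L3  bus=[BusRd]  L3: P0=S P1=I  mem[L3]=50
2. P0: load  L1  bus=[BusRd]  L1: P0=S P1=I  mem[L1]=20
3. P1: store L1 := 8  bus=[BusRdX]  L1: P0=I P1=M  mem[L1]=20
4. P1: load  L2  bus=[BusRd]  L2: P0=I P1=S  mem[L2]=60
5. P1: load  L3  bus=[BusRd]  L3: P0=S P1=S  mem[L3]=50
6. P0: store L3 := 41  bus=[BusRdX]  L3: P0=M P1=I  mem[L3]=50
7. P0: store L3 := 29  bus=[-]  L3: P0=M P1=I  mem[L3]=50
8. P0: load  L0  bus=[BusRd]  L0: P0=S P1=I  mem[L0]=60
9. P1: load  L3  bus=[BusRd,Flush]  L3: P0=S P1=S  mem[L3]=29
10. P1: load  L1  bus=[-]  L1: P0=I P1=M  mem[L1]=20
11. P1: load  L0  bus=[BusRd]  L0: P0=S P1=S  mem[L0]=60
12. P0: store L0 := 43  bus=[BusRdX]  L0: P0=M P1=I  mem[L0]=60
13. P1: load  L2  bus=[-]  L2: P0=I P1=S  mem[L2]=60
14. P0: load  L3  bus=[-]  L3: P0=S P1=S  mem[L3]=29
15. P0: store L2 := 87  bus=[BusRdX]  L2: P0=M P1=I  mem[L2]=60
16. P0: store L2 := 90  bus=[-]  L2: P0=M P1=I  mem[L2]=60
17. P0: load  L2  bus=[-]  L2: P0=M P1=I  mem[L2]=60
18. P1: store L2 := 3  bus=[BusRdX,Flush]  L2: P0=I P1=M  mem[L2]=90

bus = BusRdX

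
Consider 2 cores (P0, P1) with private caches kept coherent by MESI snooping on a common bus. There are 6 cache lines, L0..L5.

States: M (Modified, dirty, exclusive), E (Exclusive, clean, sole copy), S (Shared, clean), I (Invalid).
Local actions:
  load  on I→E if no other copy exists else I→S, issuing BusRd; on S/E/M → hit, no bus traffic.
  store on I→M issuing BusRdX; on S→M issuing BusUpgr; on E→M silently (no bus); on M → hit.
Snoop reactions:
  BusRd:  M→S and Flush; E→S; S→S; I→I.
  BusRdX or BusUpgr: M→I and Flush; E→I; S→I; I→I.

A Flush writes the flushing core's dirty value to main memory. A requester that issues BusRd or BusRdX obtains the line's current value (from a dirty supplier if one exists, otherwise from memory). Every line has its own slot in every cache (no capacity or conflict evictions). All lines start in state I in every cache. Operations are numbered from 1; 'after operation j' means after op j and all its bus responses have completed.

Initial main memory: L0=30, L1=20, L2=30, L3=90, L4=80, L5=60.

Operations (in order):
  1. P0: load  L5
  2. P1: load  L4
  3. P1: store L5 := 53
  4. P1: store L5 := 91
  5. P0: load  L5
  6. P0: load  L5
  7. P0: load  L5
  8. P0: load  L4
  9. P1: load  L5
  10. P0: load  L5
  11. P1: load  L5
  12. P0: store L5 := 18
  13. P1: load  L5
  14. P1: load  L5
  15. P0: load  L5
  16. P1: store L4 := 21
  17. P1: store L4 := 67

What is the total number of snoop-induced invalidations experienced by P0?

  op1 P0: load  L5 → E/I on L5; bus BusRd; mem=60
  op2 P1: load  L4 → I/E on L4; bus BusRd; mem=80
  op3 P1: store L5 := 53 → I/M on L5; bus BusRdX; mem=60
  op4 P1: store L5 := 91 → I/M on L5; bus (none); mem=60
  op5 P0: load  L5 → S/S on L5; bus BusRd Flush; mem=91
  op6 P0: load  L5 → S/S on L5; bus (none); mem=91
  op7 P0: load  L5 → S/S on L5; bus (none); mem=91
  op8 P0: load  L4 → S/S on L4; bus BusRd; mem=80
  op9 P1: load  L5 → S/S on L5; bus (none); mem=91
  op10 P0: load  L5 → S/S on L5; bus (none); mem=91
  op11 P1: load  L5 → S/S on L5; bus (none); mem=91
  op12 P0: store L5 := 18 → M/I on L5; bus BusUpgr; mem=91
  op13 P1: load  L5 → S/S on L5; bus BusRd Flush; mem=18
  op14 P1: load  L5 → S/S on L5; bus (none); mem=18
  op15 P0: load  L5 → S/S on L5; bus (none); mem=18
  op16 P1: store L4 := 21 → I/M on L4; bus BusUpgr; mem=80
  op17 P1: store L4 := 67 → I/M on L4; bus (none); mem=80

invalidations = 2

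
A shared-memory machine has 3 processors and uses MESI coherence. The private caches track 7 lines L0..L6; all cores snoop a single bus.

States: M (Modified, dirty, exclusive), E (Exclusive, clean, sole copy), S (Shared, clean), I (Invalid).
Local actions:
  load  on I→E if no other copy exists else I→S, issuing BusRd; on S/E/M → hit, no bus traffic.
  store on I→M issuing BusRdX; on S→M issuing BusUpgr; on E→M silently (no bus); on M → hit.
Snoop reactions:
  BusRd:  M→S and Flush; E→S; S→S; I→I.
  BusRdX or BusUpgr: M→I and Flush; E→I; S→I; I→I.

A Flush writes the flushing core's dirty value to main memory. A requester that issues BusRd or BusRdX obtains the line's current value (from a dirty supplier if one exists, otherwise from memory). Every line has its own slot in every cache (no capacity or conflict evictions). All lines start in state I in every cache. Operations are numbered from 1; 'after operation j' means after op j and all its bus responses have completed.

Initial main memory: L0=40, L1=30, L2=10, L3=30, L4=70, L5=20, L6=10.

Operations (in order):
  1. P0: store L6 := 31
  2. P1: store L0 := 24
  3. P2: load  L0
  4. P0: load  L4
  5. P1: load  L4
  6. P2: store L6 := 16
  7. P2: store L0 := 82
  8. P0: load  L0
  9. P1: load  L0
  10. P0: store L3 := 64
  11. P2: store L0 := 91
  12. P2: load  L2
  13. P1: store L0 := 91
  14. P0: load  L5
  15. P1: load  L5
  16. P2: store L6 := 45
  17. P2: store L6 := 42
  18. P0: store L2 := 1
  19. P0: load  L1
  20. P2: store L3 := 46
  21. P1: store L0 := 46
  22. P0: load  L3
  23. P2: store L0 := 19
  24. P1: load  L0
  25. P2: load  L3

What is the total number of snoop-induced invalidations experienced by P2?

step 1: P0: store L6 := 31  ⟶  MII  (L6)  txn=BusRdX  M[L6]=10
step 2: P1: store L0 := 24  ⟶  IMI  (L0)  txn=BusRdX  M[L0]=40
step 3: P2: load  L0  ⟶  ISS  (L0)  txn=BusRd+Flush  M[L0]=24
step 4: P0: load  L4  ⟶  EII  (L4)  txn=BusRd  M[L4]=70
step 5: P1: load  L4  ⟶  SSI  (L4)  txn=BusRd  M[L4]=70
step 6: P2: store L6 := 16  ⟶  IIM  (L6)  txn=BusRdX+Flush  M[L6]=31
step 7: P2: store L0 := 82  ⟶  IIM  (L0)  txn=BusUpgr  M[L0]=24
step 8: P0: load  L0  ⟶  SIS  (L0)  txn=BusRd+Flush  M[L0]=82
step 9: P1: load  L0  ⟶  SSS  (L0)  txn=BusRd  M[L0]=82
step 10: P0: store L3 := 64  ⟶  MII  (L3)  txn=BusRdX  M[L3]=30
step 11: P2: store L0 := 91  ⟶  IIM  (L0)  txn=BusUpgr  M[L0]=82
step 12: P2: load  L2  ⟶  IIE  (L2)  txn=BusRd  M[L2]=10
step 13: P1: store L0 := 91  ⟶  IMI  (L0)  txn=BusRdX+Flush  M[L0]=91
step 14: P0: load  L5  ⟶  EII  (L5)  txn=BusRd  M[L5]=20
step 15: P1: load  L5  ⟶  SSI  (L5)  txn=BusRd  M[L5]=20
step 16: P2: store L6 := 45  ⟶  IIM  (L6)  txn=∅  M[L6]=31
step 17: P2: store L6 := 42  ⟶  IIM  (L6)  txn=∅  M[L6]=31
step 18: P0: store L2 := 1  ⟶  MII  (L2)  txn=BusRdX  M[L2]=10
step 19: P0: load  L1  ⟶  EII  (L1)  txn=BusRd  M[L1]=30
step 20: P2: store L3 := 46  ⟶  IIM  (L3)  txn=BusRdX+Flush  M[L3]=64
step 21: P1: store L0 := 46  ⟶  IMI  (L0)  txn=∅  M[L0]=91
step 22: P0: load  L3  ⟶  SIS  (L3)  txn=BusRd+Flush  M[L3]=46
step 23: P2: store L0 := 19  ⟶  IIM  (L0)  txn=BusRdX+Flush  M[L0]=46
step 24: P1: load  L0  ⟶  ISS  (L0)  txn=BusRd+Flush  M[L0]=19
step 25: P2: load  L3  ⟶  SIS  (L3)  txn=∅  M[L3]=46

invalidations = 2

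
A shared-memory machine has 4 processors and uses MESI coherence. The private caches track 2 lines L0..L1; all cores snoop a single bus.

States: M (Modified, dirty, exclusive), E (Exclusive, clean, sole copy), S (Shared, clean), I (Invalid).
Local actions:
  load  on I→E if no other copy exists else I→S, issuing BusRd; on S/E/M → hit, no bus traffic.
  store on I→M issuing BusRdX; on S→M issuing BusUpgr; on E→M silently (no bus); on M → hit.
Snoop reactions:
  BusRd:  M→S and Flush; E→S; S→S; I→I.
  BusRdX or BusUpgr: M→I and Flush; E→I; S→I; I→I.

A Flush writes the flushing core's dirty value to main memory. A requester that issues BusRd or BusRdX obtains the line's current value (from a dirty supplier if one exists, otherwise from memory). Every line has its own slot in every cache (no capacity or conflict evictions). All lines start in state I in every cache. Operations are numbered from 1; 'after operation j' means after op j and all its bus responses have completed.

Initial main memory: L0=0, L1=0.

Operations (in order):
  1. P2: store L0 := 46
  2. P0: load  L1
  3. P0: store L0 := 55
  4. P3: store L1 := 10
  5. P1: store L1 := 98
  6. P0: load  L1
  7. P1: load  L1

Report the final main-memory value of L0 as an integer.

1. P2: store L0 := 46  bus=[BusRdX]  L0: P0=I P1=I P2=M P3=I  mem[L0]=0
2. P0: load  L1  bus=[BusRd]  L1: P0=E P1=I P2=I P3=I  mem[L1]=0
3. P0: store L0 := 55  bus=[BusRdX,Flush]  L0: P0=M P1=I P2=I P3=I  mem[L0]=46
4. P3: store L1 := 10  bus=[BusRdX]  L1: P0=I P1=I P2=I P3=M  mem[L1]=0
5. P1: store L1 := 98  bus=[BusRdX,Flush]  L1: P0=I P1=M P2=I P3=I  mem[L1]=10
6. P0: load  L1  bus=[BusRd,Flush]  L1: P0=S P1=S P2=I P3=I  mem[L1]=98
7. P1: load  L1  bus=[-]  L1: P0=S P1=S P2=I P3=I  mem[L1]=98

memory[L0] = 46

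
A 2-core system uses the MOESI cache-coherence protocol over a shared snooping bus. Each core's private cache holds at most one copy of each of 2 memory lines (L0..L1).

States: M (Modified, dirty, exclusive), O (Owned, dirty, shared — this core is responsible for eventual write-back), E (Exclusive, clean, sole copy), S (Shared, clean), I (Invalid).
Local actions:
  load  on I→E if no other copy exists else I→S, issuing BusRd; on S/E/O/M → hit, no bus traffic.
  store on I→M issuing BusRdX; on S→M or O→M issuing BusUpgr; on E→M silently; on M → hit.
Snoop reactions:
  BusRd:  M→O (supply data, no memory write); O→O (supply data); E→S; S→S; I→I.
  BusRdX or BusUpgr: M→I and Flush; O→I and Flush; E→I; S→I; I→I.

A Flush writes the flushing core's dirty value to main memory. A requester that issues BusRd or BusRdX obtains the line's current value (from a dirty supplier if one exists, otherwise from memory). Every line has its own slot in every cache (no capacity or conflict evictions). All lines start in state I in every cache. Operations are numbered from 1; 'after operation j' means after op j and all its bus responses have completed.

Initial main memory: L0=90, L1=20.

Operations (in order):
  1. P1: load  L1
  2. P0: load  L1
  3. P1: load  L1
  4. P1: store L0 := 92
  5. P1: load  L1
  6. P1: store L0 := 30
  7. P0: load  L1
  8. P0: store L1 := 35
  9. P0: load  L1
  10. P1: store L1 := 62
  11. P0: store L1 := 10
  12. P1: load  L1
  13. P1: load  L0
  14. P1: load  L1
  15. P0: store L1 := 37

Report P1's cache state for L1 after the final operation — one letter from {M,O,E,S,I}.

state = I

  op1 P1: load  L1 → I/E on L1; bus BusRd; mem=20
  op2 P0: load  L1 → S/S on L1; bus BusRd; mem=20
  op3 P1: load  L1 → S/S on L1; bus (none); mem=20
  op4 P1: store L0 := 92 → I/M on L0; bus BusRdX; mem=90
  op5 P1: load  L1 → S/S on L1; bus (none); mem=20
  op6 P1: store L0 := 30 → I/M on L0; bus (none); mem=90
  op7 P0: load  L1 → S/S on L1; bus (none); mem=20
  op8 P0: store L1 := 35 → M/I on L1; bus BusUpgr; mem=20
  op9 P0: load  L1 → M/I on L1; bus (none); mem=20
  op10 P1: store L1 := 62 → I/M on L1; bus BusRdX Flush; mem=35
  op11 P0: store L1 := 10 → M/I on L1; bus BusRdX Flush; mem=62
  op12 P1: load  L1 → O/S on L1; bus BusRd; mem=62
  op13 P1: load  L0 → I/M on L0; bus (none); mem=90
  op14 P1: load  L1 → O/S on L1; bus (none); mem=62
  op15 P0: store L1 := 37 → M/I on L1; bus BusUpgr; mem=62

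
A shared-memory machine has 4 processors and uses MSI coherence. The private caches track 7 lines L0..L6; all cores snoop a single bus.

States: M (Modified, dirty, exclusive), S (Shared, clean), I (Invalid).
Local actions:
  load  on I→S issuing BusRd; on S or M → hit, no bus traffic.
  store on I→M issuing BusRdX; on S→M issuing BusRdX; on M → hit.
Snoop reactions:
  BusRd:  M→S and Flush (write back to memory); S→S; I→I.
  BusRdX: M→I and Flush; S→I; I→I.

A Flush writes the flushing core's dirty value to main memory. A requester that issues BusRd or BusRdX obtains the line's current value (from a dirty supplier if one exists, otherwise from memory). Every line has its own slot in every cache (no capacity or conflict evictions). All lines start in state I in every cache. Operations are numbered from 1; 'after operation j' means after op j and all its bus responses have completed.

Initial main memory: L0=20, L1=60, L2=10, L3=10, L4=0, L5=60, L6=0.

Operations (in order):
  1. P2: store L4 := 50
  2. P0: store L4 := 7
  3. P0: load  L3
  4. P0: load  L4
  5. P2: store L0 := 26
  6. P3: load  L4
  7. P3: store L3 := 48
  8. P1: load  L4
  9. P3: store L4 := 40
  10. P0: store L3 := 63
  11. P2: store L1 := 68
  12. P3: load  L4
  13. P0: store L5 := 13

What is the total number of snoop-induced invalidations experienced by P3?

1. P2: store L4 := 50  bus=[BusRdX]  L4: P0=I P1=I P2=M P3=I  mem[L4]=0
2. P0: store L4 := 7  bus=[BusRdX,Flush]  L4: P0=M P1=I P2=I P3=I  mem[L4]=50
3. P0: load  L3  bus=[BusRd]  L3: P0=S P1=I P2=I P3=I  mem[L3]=10
4. P0: load  L4  bus=[-]  L4: P0=M P1=I P2=I P3=I  mem[L4]=50
5. P2: store L0 := 26  bus=[BusRdX]  L0: P0=I P1=I P2=M P3=I  mem[L0]=20
6. P3: load  L4  bus=[BusRd,Flush]  L4: P0=S P1=I P2=I P3=S  mem[L4]=7
7. P3: store L3 := 48  bus=[BusRdX]  L3: P0=I P1=I P2=I P3=M  mem[L3]=10
8. P1: load  L4  bus=[BusRd]  L4: P0=S P1=S P2=I P3=S  mem[L4]=7
9. P3: store L4 := 40  bus=[BusRdX]  L4: P0=I P1=I P2=I P3=M  mem[L4]=7
10. P0: store L3 := 63  bus=[BusRdX,Flush]  L3: P0=M P1=I P2=I P3=I  mem[L3]=48
11. P2: store L1 := 68  bus=[BusRdX]  L1: P0=I P1=I P2=M P3=I  mem[L1]=60
12. P3: load  L4  bus=[-]  L4: P0=I P1=I P2=I P3=M  mem[L4]=7
13. P0: store L5 := 13  bus=[BusRdX]  L5: P0=M P1=I P2=I P3=I  mem[L5]=60

invalidations = 1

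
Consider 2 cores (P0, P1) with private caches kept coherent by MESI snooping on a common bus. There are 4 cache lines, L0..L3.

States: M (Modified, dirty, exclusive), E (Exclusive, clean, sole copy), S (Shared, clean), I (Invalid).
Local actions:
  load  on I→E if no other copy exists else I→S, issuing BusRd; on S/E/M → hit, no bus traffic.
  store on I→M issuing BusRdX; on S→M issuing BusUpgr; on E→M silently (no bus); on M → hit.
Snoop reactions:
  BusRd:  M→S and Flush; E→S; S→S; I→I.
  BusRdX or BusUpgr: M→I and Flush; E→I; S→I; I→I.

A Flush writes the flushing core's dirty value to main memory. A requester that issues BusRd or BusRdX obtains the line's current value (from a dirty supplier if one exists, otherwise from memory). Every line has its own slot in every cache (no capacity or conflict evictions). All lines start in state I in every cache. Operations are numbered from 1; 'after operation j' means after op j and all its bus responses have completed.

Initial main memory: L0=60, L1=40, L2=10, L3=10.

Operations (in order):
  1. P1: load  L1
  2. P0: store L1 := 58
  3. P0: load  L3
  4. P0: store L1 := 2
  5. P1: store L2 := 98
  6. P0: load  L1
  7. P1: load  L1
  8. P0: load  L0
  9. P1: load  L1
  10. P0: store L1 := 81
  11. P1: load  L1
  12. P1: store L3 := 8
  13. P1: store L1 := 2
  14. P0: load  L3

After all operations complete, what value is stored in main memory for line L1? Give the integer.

[1] P1: load  L1 | P0:I, P1:E(40) | bus: BusRd
[2] P0: store L1 := 58 | P0:M(58), P1:I | bus: BusRdX
[3] P0: load  L3 | P0:E(10), P1:I | bus: BusRd
[4] P0: store L1 := 2 | P0:M(2), P1:I | bus: none
[5] P1: store L2 := 98 | P0:I, P1:M(98) | bus: BusRdX
[6] P0: load  L1 | P0:M(2), P1:I | bus: none
[7] P1: load  L1 | P0:S(2), P1:S(2) | bus: BusRd,Flush
[8] P0: load  L0 | P0:E(60), P1:I | bus: BusRd
[9] P1: load  L1 | P0:S(2), P1:S(2) | bus: none
[10] P0: store L1 := 81 | P0:M(81), P1:I | bus: BusUpgr
[11] P1: load  L1 | P0:S(81), P1:S(81) | bus: BusRd,Flush
[12] P1: store L3 := 8 | P0:I, P1:M(8) | bus: BusRdX
[13] P1: store L1 := 2 | P0:I, P1:M(2) | bus: BusUpgr
[14] P0: load  L3 | P0:S(8), P1:S(8) | bus: BusRd,Flush

memory[L1] = 81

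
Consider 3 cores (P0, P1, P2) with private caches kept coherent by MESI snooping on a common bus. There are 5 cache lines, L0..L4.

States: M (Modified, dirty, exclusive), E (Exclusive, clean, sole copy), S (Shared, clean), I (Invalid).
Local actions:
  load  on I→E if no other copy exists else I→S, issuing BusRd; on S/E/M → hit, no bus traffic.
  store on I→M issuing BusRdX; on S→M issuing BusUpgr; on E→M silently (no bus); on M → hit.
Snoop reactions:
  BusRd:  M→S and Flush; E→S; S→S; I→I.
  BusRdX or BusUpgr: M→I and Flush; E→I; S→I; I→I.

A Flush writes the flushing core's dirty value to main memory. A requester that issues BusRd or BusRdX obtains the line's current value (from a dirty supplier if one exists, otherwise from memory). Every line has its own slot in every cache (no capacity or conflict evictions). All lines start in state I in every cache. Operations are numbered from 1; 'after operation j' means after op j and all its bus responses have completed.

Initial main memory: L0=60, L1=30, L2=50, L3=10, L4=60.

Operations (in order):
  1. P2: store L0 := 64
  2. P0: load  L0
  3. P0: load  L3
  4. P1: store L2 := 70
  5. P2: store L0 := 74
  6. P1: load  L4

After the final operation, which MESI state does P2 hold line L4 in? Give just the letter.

  op1 P2: store L0 := 64 → I/I/M on L0; bus BusRdX; mem=60
  op2 P0: load  L0 → S/I/S on L0; bus BusRd Flush; mem=64
  op3 P0: load  L3 → E/I/I on L3; bus BusRd; mem=10
  op4 P1: store L2 := 70 → I/M/I on L2; bus BusRdX; mem=50
  op5 P2: store L0 := 74 → I/I/M on L0; bus BusUpgr; mem=64
  op6 P1: load  L4 → I/E/I on L4; bus BusRd; mem=60

state = I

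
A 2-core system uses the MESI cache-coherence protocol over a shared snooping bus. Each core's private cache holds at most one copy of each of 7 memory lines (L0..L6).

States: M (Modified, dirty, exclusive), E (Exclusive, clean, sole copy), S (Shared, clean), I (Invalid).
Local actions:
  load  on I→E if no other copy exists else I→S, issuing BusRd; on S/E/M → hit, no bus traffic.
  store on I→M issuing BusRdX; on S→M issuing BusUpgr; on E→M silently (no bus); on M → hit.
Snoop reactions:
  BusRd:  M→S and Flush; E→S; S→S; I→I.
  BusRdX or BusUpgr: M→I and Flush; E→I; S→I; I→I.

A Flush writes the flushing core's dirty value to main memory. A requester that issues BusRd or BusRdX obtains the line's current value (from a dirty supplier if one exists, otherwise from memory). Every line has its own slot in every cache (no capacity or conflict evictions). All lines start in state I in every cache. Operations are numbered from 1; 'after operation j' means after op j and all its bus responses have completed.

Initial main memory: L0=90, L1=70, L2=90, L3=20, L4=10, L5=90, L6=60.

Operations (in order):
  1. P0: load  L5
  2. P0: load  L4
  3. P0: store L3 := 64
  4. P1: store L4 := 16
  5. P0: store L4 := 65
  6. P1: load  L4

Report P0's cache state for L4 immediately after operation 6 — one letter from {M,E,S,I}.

  op1 P0: load  L5 → E/I on L5; bus BusRd; mem=90
  op2 P0: load  L4 → E/I on L4; bus BusRd; mem=10
  op3 P0: store L3 := 64 → M/I on L3; bus BusRdX; mem=20
  op4 P1: store L4 := 16 → I/M on L4; bus BusRdX; mem=10
  op5 P0: store L4 := 65 → M/I on L4; bus BusRdX Flush; mem=16
  op6 P1: load  L4 → S/S on L4; bus BusRd Flush; mem=65

state = S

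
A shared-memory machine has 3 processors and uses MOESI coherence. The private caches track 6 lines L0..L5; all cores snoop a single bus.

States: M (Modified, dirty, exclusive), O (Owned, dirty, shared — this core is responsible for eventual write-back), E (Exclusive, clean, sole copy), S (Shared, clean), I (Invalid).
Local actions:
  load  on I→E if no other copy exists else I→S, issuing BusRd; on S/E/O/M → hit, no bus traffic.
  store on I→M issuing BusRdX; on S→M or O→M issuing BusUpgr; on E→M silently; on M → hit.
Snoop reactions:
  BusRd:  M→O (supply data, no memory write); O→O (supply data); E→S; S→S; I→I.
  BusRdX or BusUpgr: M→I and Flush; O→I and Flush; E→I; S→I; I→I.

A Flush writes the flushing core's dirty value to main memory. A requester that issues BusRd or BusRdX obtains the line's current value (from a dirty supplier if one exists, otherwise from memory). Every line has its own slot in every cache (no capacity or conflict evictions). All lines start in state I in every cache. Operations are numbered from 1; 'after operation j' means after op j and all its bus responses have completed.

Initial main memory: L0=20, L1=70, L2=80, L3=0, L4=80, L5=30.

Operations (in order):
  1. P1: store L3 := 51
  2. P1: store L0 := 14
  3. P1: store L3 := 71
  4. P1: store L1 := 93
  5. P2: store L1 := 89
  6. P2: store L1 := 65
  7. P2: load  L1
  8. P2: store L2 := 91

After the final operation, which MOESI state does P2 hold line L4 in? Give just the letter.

[1] P1: store L3 := 51 | P0:I, P1:M(51), P2:I | bus: BusRdX
[2] P1: store L0 := 14 | P0:I, P1:M(14), P2:I | bus: BusRdX
[3] P1: store L3 := 71 | P0:I, P1:M(71), P2:I | bus: none
[4] P1: store L1 := 93 | P0:I, P1:M(93), P2:I | bus: BusRdX
[5] P2: store L1 := 89 | P0:I, P1:I, P2:M(89) | bus: BusRdX,Flush
[6] P2: store L1 := 65 | P0:I, P1:I, P2:M(65) | bus: none
[7] P2: load  L1 | P0:I, P1:I, P2:M(65) | bus: none
[8] P2: store L2 := 91 | P0:I, P1:I, P2:M(91) | bus: BusRdX

state = I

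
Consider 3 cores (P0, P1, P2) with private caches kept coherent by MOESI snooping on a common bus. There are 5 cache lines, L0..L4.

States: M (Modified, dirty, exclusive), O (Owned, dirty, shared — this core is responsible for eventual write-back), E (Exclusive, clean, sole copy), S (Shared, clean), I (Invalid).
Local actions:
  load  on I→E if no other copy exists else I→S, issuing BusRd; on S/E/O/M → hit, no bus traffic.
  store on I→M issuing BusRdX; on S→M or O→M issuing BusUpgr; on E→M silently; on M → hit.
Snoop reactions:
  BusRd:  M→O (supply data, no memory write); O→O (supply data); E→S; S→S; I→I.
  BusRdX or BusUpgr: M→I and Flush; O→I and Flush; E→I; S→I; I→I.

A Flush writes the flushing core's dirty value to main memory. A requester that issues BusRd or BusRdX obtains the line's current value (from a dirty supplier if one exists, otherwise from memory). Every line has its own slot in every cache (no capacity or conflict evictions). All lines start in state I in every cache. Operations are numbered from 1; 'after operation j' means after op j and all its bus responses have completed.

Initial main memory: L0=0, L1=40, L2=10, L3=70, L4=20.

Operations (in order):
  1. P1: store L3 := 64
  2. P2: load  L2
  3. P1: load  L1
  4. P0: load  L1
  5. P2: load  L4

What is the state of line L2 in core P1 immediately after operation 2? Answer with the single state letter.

[1] P1: store L3 := 64 | P0:I, P1:M(64), P2:I | bus: BusRdX
[2] P2: load  L2 | P0:I, P1:I, P2:E(10) | bus: BusRd
[3] P1: load  L1 | P0:I, P1:E(40), P2:I | bus: BusRd
[4] P0: load  L1 | P0:S(40), P1:S(40), P2:I | bus: BusRd
[5] P2: load  L4 | P0:I, P1:I, P2:E(20) | bus: BusRd

state = I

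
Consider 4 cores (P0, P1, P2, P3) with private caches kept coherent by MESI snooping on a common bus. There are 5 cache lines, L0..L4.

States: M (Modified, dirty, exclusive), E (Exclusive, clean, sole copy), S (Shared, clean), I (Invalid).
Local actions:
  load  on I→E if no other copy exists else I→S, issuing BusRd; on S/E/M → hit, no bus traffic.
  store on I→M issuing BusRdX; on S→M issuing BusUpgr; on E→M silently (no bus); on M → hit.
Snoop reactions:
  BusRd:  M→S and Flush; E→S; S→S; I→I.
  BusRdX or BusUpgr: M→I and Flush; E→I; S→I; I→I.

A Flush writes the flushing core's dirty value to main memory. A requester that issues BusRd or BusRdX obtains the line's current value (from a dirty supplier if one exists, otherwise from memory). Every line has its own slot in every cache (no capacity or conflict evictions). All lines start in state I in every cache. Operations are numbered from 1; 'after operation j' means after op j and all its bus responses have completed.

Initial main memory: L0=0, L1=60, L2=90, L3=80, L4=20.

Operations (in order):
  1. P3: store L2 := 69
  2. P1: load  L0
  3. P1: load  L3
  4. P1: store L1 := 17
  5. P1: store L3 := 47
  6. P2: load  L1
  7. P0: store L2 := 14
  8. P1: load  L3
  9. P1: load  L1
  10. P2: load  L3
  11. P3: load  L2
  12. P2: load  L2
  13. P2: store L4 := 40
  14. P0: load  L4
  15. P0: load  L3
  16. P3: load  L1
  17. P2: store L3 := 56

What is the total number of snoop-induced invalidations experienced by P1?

1. P3: store L2 := 69  bus=[BusRdX]  L2: P0=I P1=I P2=I P3=M  mem[L2]=90
2. P1: load  L0  bus=[BusRd]  L0: P0=I P1=E P2=I P3=I  mem[L0]=0
3. P1: load  L3  bus=[BusRd]  L3: P0=I P1=E P2=I P3=I  mem[L3]=80
4. P1: store L1 := 17  bus=[BusRdX]  L1: P0=I P1=M P2=I P3=I  mem[L1]=60
5. P1: store L3 := 47  bus=[-]  L3: P0=I P1=M P2=I P3=I  mem[L3]=80
6. P2: load  L1  bus=[BusRd,Flush]  L1: P0=I P1=S P2=S P3=I  mem[L1]=17
7. P0: store L2 := 14  bus=[BusRdX,Flush]  L2: P0=M P1=I P2=I P3=I  mem[L2]=69
8. P1: load  L3  bus=[-]  L3: P0=I P1=M P2=I P3=I  mem[L3]=80
9. P1: load  L1  bus=[-]  L1: P0=I P1=S P2=S P3=I  mem[L1]=17
10. P2: load  L3  bus=[BusRd,Flush]  L3: P0=I P1=S P2=S P3=I  mem[L3]=47
11. P3: load  L2  bus=[BusRd,Flush]  L2: P0=S P1=I P2=I P3=S  mem[L2]=14
12. P2: load  L2  bus=[BusRd]  L2: P0=S P1=I P2=S P3=S  mem[L2]=14
13. P2: store L4 := 40  bus=[BusRdX]  L4: P0=I P1=I P2=M P3=I  mem[L4]=20
14. P0: load  L4  bus=[BusRd,Flush]  L4: P0=S P1=I P2=S P3=I  mem[L4]=40
15. P0: load  L3  bus=[BusRd]  L3: P0=S P1=S P2=S P3=I  mem[L3]=47
16. P3: load  L1  bus=[BusRd]  L1: P0=I P1=S P2=S P3=S  mem[L1]=17
17. P2: store L3 := 56  bus=[BusUpgr]  L3: P0=I P1=I P2=M P3=I  mem[L3]=47

invalidations = 1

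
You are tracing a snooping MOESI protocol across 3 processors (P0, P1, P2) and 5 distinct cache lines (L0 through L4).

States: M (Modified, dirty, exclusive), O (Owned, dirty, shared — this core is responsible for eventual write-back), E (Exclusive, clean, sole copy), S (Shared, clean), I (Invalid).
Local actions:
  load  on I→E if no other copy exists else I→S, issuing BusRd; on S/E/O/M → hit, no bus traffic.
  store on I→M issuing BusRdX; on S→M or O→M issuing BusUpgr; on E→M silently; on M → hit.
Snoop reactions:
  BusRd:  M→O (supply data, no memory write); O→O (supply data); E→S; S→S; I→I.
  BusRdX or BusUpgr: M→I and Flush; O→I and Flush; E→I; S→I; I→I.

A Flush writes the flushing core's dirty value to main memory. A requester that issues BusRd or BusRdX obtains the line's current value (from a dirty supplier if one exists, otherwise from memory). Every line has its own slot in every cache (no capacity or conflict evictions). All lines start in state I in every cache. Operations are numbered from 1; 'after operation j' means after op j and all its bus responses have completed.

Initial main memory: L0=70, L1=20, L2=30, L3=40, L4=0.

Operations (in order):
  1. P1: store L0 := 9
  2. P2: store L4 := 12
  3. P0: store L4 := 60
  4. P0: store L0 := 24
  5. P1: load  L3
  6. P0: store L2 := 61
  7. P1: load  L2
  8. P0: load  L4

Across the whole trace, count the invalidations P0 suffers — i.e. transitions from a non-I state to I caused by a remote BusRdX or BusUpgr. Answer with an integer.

invalidations = 0

[1] P1: store L0 := 9 | P0:I, P1:M(9), P2:I | bus: BusRdX
[2] P2: store L4 := 12 | P0:I, P1:I, P2:M(12) | bus: BusRdX
[3] P0: store L4 := 60 | P0:M(60), P1:I, P2:I | bus: BusRdX,Flush
[4] P0: store L0 := 24 | P0:M(24), P1:I, P2:I | bus: BusRdX,Flush
[5] P1: load  L3 | P0:I, P1:E(40), P2:I | bus: BusRd
[6] P0: store L2 := 61 | P0:M(61), P1:I, P2:I | bus: BusRdX
[7] P1: load  L2 | P0:O(61), P1:S(61), P2:I | bus: BusRd
[8] P0: load  L4 | P0:M(60), P1:I, P2:I | bus: none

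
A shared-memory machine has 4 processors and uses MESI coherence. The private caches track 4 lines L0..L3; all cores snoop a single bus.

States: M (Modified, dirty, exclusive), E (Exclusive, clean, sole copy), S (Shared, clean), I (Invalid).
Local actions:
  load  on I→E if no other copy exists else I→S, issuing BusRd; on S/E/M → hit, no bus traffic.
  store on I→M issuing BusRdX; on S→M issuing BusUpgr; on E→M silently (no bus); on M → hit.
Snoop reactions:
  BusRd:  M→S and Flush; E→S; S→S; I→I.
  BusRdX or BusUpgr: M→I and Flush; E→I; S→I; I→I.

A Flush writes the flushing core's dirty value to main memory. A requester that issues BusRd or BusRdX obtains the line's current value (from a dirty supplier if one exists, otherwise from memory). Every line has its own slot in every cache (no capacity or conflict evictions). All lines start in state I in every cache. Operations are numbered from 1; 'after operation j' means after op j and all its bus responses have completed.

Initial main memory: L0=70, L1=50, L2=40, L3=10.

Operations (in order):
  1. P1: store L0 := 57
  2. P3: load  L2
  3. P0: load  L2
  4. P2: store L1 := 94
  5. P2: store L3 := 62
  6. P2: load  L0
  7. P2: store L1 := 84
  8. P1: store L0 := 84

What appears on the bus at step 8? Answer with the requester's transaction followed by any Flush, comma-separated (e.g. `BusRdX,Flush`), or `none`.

  op1 P1: store L0 := 57 → I/M/I/I on L0; bus BusRdX; mem=70
  op2 P3: load  L2 → I/I/I/E on L2; bus BusRd; mem=40
  op3 P0: load  L2 → S/I/I/S on L2; bus BusRd; mem=40
  op4 P2: store L1 := 94 → I/I/M/I on L1; bus BusRdX; mem=50
  op5 P2: store L3 := 62 → I/I/M/I on L3; bus BusRdX; mem=10
  op6 P2: load  L0 → I/S/S/I on L0; bus BusRd Flush; mem=57
  op7 P2: store L1 := 84 → I/I/M/I on L1; bus (none); mem=50
  op8 P1: store L0 := 84 → I/M/I/I on L0; bus BusUpgr; mem=57

bus = BusUpgr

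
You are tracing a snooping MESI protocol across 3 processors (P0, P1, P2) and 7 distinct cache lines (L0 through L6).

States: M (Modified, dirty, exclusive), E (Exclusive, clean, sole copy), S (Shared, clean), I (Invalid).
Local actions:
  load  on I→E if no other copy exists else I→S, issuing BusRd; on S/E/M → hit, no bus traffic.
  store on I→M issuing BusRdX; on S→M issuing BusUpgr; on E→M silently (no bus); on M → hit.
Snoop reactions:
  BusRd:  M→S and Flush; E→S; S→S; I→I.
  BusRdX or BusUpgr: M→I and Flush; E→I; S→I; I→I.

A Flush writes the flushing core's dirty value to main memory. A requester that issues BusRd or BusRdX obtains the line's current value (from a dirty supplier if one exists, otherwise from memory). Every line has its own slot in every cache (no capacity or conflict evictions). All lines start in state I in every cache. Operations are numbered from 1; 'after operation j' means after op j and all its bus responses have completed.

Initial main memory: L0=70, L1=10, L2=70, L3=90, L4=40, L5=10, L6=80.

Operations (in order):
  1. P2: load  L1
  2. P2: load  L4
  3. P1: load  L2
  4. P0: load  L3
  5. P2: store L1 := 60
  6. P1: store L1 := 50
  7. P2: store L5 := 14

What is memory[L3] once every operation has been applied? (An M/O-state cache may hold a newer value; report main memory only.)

memory[L3] = 90

[1] P2: load  L1 | P0:I, P1:I, P2:E(10) | bus: BusRd
[2] P2: load  L4 | P0:I, P1:I, P2:E(40) | bus: BusRd
[3] P1: load  L2 | P0:I, P1:E(70), P2:I | bus: BusRd
[4] P0: load  L3 | P0:E(90), P1:I, P2:I | bus: BusRd
[5] P2: store L1 := 60 | P0:I, P1:I, P2:M(60) | bus: none
[6] P1: store L1 := 50 | P0:I, P1:M(50), P2:I | bus: BusRdX,Flush
[7] P2: store L5 := 14 | P0:I, P1:I, P2:M(14) | bus: BusRdX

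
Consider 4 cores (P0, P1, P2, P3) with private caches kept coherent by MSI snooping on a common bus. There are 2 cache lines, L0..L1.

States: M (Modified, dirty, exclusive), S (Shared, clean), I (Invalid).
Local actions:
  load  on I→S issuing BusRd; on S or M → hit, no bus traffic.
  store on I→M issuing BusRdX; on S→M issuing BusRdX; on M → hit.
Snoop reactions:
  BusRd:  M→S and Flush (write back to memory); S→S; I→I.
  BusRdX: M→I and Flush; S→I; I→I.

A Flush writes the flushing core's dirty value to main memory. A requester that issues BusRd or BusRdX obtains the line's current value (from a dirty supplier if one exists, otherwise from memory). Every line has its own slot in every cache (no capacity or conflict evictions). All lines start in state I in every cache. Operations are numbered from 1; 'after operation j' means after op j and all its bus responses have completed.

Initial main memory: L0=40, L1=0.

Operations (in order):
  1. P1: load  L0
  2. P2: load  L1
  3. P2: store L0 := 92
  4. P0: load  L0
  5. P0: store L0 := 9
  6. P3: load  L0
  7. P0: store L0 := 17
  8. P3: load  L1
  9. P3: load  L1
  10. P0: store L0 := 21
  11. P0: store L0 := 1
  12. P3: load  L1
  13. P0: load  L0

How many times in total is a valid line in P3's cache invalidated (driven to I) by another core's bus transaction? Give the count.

[1] P1: load  L0 | P0:I, P1:S(40), P2:I, P3:I | bus: BusRd
[2] P2: load  L1 | P0:I, P1:I, P2:S(0), P3:I | bus: BusRd
[3] P2: store L0 := 92 | P0:I, P1:I, P2:M(92), P3:I | bus: BusRdX
[4] P0: load  L0 | P0:S(92), P1:I, P2:S(92), P3:I | bus: BusRd,Flush
[5] P0: store L0 := 9 | P0:M(9), P1:I, P2:I, P3:I | bus: BusRdX
[6] P3: load  L0 | P0:S(9), P1:I, P2:I, P3:S(9) | bus: BusRd,Flush
[7] P0: store L0 := 17 | P0:M(17), P1:I, P2:I, P3:I | bus: BusRdX
[8] P3: load  L1 | P0:I, P1:I, P2:S(0), P3:S(0) | bus: BusRd
[9] P3: load  L1 | P0:I, P1:I, P2:S(0), P3:S(0) | bus: none
[10] P0: store L0 := 21 | P0:M(21), P1:I, P2:I, P3:I | bus: none
[11] P0: store L0 := 1 | P0:M(1), P1:I, P2:I, P3:I | bus: none
[12] P3: load  L1 | P0:I, P1:I, P2:S(0), P3:S(0) | bus: none
[13] P0: load  L0 | P0:M(1), P1:I, P2:I, P3:I | bus: none

invalidations = 1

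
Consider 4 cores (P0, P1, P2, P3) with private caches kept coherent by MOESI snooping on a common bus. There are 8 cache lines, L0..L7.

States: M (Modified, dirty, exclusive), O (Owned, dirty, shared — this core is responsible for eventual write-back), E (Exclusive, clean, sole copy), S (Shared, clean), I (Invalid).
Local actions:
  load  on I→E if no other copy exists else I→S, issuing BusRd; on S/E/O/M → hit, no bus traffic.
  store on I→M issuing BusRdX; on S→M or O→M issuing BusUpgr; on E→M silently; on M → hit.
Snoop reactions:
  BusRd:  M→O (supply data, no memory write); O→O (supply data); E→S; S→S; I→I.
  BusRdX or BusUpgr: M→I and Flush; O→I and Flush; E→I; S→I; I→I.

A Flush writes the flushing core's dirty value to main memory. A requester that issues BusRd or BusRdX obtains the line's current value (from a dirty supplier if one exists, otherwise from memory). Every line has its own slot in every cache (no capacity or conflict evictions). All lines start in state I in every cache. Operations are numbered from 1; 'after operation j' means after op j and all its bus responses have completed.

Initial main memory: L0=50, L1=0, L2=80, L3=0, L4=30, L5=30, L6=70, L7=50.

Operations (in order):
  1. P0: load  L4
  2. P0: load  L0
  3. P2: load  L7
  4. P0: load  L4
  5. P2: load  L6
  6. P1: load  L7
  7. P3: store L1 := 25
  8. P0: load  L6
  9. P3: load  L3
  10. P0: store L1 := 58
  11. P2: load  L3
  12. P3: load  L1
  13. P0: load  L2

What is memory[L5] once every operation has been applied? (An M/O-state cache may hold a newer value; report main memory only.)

[1] P0: load  L4 | P0:E(30), P1:I, P2:I, P3:I | bus: BusRd
[2] P0: load  L0 | P0:E(50), P1:I, P2:I, P3:I | bus: BusRd
[3] P2: load  L7 | P0:I, P1:I, P2:E(50), P3:I | bus: BusRd
[4] P0: load  L4 | P0:E(30), P1:I, P2:I, P3:I | bus: none
[5] P2: load  L6 | P0:I, P1:I, P2:E(70), P3:I | bus: BusRd
[6] P1: load  L7 | P0:I, P1:S(50), P2:S(50), P3:I | bus: BusRd
[7] P3: store L1 := 25 | P0:I, P1:I, P2:I, P3:M(25) | bus: BusRdX
[8] P0: load  L6 | P0:S(70), P1:I, P2:S(70), P3:I | bus: BusRd
[9] P3: load  L3 | P0:I, P1:I, P2:I, P3:E(0) | bus: BusRd
[10] P0: store L1 := 58 | P0:M(58), P1:I, P2:I, P3:I | bus: BusRdX,Flush
[11] P2: load  L3 | P0:I, P1:I, P2:S(0), P3:S(0) | bus: BusRd
[12] P3: load  L1 | P0:O(58), P1:I, P2:I, P3:S(58) | bus: BusRd
[13] P0: load  L2 | P0:E(80), P1:I, P2:I, P3:I | bus: BusRd

memory[L5] = 30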